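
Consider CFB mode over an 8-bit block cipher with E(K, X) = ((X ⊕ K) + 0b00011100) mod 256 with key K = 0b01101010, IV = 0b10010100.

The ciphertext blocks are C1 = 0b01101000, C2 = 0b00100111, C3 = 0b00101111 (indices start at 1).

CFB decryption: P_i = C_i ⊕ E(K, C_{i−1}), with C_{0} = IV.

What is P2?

P2 = 0b00111001

P2: E(K, 0b01101000) = 0b00011110; 0b00100111 ⊕ 0b00011110 = 0b00111001.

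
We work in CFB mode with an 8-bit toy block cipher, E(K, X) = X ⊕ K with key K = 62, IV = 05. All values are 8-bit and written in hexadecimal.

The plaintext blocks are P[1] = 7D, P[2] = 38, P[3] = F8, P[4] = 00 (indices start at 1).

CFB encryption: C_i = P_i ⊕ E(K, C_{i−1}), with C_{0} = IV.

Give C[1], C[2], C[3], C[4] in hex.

C[1]: E(K, 05) = 67; 7D ⊕ 67 = 1A.
C[2]: E(K, 1A) = 78; 38 ⊕ 78 = 40.
C[3]: E(K, 40) = 22; F8 ⊕ 22 = DA.
C[4]: E(K, DA) = B8; 00 ⊕ B8 = B8.

C[1] = 1A, C[2] = 40, C[3] = DA, C[4] = B8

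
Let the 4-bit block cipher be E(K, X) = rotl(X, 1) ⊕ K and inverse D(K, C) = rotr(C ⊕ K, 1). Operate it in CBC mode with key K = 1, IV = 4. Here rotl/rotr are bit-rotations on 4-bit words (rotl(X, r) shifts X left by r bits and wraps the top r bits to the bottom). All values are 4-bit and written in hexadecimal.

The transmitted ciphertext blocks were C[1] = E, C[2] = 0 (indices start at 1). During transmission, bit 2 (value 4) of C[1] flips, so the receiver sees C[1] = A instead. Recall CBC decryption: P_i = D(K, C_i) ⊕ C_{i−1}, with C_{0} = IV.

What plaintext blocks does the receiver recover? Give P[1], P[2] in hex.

P[1] = 9, P[2] = 2

Only C[1] changed, to A. In CBC, a change in C_i garbles P_i and flips the same bit in P_{i+1}. Decrypting the received ciphertext:
P[1]: D(K, A) = D; D ⊕ 4 = 9.
P[2]: D(K, 0) = 8; 8 ⊕ A = 2.
Blocks that differ from the original plaintext: P[1], P[2].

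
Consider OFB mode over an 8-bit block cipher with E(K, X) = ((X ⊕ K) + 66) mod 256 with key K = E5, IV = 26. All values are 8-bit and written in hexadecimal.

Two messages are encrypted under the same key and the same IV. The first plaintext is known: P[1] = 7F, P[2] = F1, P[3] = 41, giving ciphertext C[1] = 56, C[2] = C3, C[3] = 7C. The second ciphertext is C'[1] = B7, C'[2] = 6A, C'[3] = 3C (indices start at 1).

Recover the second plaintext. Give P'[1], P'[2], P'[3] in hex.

In OFB with a reused IV, both messages share the same keystream S_i, so C_i ⊕ C'_i = P_i ⊕ P'_i and thus P'_i = P_i ⊕ C_i ⊕ C'_i.
P'[1]: 7F ⊕ 56 ⊕ B7 = 9E.
P'[2]: F1 ⊕ C3 ⊕ 6A = 58.
P'[3]: 41 ⊕ 7C ⊕ 3C = 01.

P'[1] = 9E, P'[2] = 58, P'[3] = 01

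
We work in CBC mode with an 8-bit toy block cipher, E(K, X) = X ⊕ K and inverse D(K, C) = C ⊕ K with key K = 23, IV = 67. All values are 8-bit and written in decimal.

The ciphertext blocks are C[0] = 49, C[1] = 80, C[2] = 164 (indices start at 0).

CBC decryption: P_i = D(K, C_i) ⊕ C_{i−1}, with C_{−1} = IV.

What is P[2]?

P[2]: D(K, 164) = 179; 179 ⊕ 80 = 227.

P[2] = 227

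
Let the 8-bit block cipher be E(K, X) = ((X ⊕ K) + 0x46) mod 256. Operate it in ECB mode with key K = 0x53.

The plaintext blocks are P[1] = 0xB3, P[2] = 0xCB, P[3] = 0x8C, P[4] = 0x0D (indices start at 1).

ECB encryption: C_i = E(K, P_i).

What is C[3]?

C[3] = 0x25

C[3]: E(K, 0x8C) = 0x25.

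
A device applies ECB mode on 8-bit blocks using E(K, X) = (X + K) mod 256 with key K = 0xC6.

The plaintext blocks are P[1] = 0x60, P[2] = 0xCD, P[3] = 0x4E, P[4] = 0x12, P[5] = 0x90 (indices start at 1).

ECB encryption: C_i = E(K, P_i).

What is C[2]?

C[2]: E(K, 0xCD) = 0x93.

C[2] = 0x93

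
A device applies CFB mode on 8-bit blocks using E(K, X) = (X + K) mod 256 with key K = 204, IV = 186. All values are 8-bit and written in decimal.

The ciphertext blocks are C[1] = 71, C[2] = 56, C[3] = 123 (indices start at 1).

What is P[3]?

P[3] = 127

CFB decryption: P_i = C_i ⊕ E(K, C_{i−1}), with C_{0} = IV.
P[3]: E(K, 56) = 4; 123 ⊕ 4 = 127.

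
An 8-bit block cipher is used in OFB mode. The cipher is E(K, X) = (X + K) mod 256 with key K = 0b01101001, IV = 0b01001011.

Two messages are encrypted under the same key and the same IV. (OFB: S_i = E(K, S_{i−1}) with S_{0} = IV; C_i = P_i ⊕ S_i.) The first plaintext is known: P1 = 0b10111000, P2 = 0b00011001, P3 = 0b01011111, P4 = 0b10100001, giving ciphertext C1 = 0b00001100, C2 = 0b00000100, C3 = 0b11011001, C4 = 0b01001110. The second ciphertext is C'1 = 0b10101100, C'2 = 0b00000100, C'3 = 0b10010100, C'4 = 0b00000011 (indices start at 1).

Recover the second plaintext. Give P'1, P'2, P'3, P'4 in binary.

P'1 = 0b00011000, P'2 = 0b00011001, P'3 = 0b00010010, P'4 = 0b11101100

In OFB with a reused IV, both messages share the same keystream S_i, so C_i ⊕ C'_i = P_i ⊕ P'_i and thus P'_i = P_i ⊕ C_i ⊕ C'_i.
P'1: 0b10111000 ⊕ 0b00001100 ⊕ 0b10101100 = 0b00011000.
P'2: 0b00011001 ⊕ 0b00000100 ⊕ 0b00000100 = 0b00011001.
P'3: 0b01011111 ⊕ 0b11011001 ⊕ 0b10010100 = 0b00010010.
P'4: 0b10100001 ⊕ 0b01001110 ⊕ 0b00000011 = 0b11101100.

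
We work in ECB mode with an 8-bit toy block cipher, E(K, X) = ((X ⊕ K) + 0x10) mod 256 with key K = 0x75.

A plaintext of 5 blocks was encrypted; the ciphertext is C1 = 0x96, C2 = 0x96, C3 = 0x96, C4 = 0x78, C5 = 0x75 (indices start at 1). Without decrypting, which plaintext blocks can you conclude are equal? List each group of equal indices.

ECB encrypts each block independently with the same key, so equal ciphertext blocks imply equal plaintext blocks.
C1 = C2 = C3 = 0x96, so P1 = P2 = P3.

P1 = P2 = P3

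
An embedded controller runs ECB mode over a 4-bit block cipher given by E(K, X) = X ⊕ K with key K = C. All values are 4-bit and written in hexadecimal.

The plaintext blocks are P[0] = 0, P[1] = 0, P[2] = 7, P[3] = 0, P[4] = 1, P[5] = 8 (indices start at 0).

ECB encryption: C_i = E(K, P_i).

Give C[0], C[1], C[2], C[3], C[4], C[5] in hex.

C[0]: E(K, 0) = C.
C[1]: E(K, 0) = C.
C[2]: E(K, 7) = B.
C[3]: E(K, 0) = C.
C[4]: E(K, 1) = D.
C[5]: E(K, 8) = 4.

C[0] = C, C[1] = C, C[2] = B, C[3] = C, C[4] = D, C[5] = 4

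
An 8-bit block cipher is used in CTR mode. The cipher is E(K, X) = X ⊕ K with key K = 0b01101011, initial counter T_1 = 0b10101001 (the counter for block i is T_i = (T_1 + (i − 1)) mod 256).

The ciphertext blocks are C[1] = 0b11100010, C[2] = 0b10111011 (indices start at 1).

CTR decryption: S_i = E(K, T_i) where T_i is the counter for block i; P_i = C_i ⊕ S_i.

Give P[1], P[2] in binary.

P[1]: T = 0b10101001, S = E(K, T) = 0b11000010; 0b11100010 ⊕ 0b11000010 = 0b00100000.
P[2]: T = 0b10101010, S = E(K, T) = 0b11000001; 0b10111011 ⊕ 0b11000001 = 0b01111010.

P[1] = 0b00100000, P[2] = 0b01111010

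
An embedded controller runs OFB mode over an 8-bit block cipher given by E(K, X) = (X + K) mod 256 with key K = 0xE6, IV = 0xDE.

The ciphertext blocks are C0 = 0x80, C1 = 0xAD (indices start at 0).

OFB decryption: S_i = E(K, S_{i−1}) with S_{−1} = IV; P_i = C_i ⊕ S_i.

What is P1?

P0: S = E(K, 0xDE) = 0xC4; 0x80 ⊕ 0xC4 = 0x44.
P1: S = E(K, 0xC4) = 0xAA; 0xAD ⊕ 0xAA = 0x07.

P1 = 0x07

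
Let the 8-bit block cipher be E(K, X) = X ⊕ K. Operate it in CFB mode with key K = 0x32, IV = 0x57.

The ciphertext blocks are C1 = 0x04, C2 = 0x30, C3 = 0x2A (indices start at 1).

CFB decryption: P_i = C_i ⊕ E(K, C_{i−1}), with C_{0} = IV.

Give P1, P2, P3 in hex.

P1 = 0x61, P2 = 0x06, P3 = 0x28

P1: E(K, 0x57) = 0x65; 0x04 ⊕ 0x65 = 0x61.
P2: E(K, 0x04) = 0x36; 0x30 ⊕ 0x36 = 0x06.
P3: E(K, 0x30) = 0x02; 0x2A ⊕ 0x02 = 0x28.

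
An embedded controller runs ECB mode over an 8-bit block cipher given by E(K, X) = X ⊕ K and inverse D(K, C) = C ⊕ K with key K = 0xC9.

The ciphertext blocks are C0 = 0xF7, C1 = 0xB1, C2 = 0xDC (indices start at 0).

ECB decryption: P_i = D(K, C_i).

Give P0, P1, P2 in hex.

P0 = 0x3E, P1 = 0x78, P2 = 0x15

P0: D(K, 0xF7) = 0x3E.
P1: D(K, 0xB1) = 0x78.
P2: D(K, 0xDC) = 0x15.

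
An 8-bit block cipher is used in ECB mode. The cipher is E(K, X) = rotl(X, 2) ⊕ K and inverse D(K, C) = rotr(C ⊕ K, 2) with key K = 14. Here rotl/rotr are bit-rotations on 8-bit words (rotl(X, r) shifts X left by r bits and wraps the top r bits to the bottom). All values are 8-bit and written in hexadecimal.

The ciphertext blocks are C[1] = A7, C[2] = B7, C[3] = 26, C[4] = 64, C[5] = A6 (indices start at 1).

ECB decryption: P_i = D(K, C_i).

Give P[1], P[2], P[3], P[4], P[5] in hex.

P[1] = EC, P[2] = E8, P[3] = 8C, P[4] = 1C, P[5] = AC

P[1]: D(K, A7) = EC.
P[2]: D(K, B7) = E8.
P[3]: D(K, 26) = 8C.
P[4]: D(K, 64) = 1C.
P[5]: D(K, A6) = AC.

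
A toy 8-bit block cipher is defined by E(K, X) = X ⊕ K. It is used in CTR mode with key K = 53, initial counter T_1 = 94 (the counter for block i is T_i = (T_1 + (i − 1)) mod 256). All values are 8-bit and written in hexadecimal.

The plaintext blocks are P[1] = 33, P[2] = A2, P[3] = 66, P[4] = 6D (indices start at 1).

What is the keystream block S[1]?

C7

CTR encryption: S_i = E(K, T_i) where T_i is the counter for block i; C_i = P_i ⊕ S_i.
C[1]: T = 94, S = E(K, T) = C7; 33 ⊕ C7 = F4.
So S[1] = C7.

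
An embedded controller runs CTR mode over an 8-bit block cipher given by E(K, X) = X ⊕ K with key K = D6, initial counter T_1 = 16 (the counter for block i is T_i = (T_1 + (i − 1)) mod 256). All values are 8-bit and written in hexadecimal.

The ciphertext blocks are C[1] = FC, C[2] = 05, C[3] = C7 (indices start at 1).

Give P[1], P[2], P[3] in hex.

P[1] = 3C, P[2] = C4, P[3] = 09

CTR decryption: S_i = E(K, T_i) where T_i is the counter for block i; P_i = C_i ⊕ S_i.
P[1]: T = 16, S = E(K, T) = C0; FC ⊕ C0 = 3C.
P[2]: T = 17, S = E(K, T) = C1; 05 ⊕ C1 = C4.
P[3]: T = 18, S = E(K, T) = CE; C7 ⊕ CE = 09.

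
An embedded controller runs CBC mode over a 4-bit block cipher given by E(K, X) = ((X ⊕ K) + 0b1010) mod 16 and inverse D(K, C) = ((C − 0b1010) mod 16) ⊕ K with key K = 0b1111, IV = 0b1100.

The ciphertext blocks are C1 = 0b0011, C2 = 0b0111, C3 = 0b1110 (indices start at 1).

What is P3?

P3 = 0b1100

CBC decryption: P_i = D(K, C_i) ⊕ C_{i−1}, with C_{0} = IV.
P3: D(K, 0b1110) = 0b1011; 0b1011 ⊕ 0b0111 = 0b1100.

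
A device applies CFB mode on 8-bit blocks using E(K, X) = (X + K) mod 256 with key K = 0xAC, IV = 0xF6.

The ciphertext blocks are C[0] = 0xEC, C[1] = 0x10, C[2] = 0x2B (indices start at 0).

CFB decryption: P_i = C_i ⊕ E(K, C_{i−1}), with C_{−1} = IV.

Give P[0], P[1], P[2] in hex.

P[0] = 0x4E, P[1] = 0x88, P[2] = 0x97

P[0]: E(K, 0xF6) = 0xA2; 0xEC ⊕ 0xA2 = 0x4E.
P[1]: E(K, 0xEC) = 0x98; 0x10 ⊕ 0x98 = 0x88.
P[2]: E(K, 0x10) = 0xBC; 0x2B ⊕ 0xBC = 0x97.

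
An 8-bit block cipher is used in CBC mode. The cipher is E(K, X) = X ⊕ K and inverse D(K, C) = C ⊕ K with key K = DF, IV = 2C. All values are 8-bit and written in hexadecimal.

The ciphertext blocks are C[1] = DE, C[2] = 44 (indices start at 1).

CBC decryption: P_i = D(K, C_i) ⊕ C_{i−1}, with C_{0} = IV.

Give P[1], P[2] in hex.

P[1]: D(K, DE) = 01; 01 ⊕ 2C = 2D.
P[2]: D(K, 44) = 9B; 9B ⊕ DE = 45.

P[1] = 2D, P[2] = 45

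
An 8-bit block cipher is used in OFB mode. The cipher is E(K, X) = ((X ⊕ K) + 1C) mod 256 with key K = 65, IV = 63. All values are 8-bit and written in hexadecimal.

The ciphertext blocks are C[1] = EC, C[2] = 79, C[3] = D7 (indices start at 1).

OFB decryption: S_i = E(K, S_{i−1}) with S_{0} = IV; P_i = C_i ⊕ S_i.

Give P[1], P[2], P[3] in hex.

P[1] = CE, P[2] = 1A, P[3] = F5

P[1]: S = E(K, 63) = 22; EC ⊕ 22 = CE.
P[2]: S = E(K, 22) = 63; 79 ⊕ 63 = 1A.
P[3]: S = E(K, 63) = 22; D7 ⊕ 22 = F5.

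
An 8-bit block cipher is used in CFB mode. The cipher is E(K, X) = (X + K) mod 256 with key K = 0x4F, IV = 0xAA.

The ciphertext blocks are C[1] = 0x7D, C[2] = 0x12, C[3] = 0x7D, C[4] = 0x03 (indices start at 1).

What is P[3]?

CFB decryption: P_i = C_i ⊕ E(K, C_{i−1}), with C_{0} = IV.
P[3]: E(K, 0x12) = 0x61; 0x7D ⊕ 0x61 = 0x1C.

P[3] = 0x1C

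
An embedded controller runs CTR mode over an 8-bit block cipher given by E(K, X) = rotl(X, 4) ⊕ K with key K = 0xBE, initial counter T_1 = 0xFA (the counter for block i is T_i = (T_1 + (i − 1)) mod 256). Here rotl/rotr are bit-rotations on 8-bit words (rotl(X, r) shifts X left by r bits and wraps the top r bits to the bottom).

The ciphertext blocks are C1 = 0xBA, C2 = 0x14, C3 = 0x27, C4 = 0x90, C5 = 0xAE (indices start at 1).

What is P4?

P4 = 0xF1

CTR decryption: S_i = E(K, T_i) where T_i is the counter for block i; P_i = C_i ⊕ S_i.
P4: T = 0xFD, S = E(K, T) = 0x61; 0x90 ⊕ 0x61 = 0xF1.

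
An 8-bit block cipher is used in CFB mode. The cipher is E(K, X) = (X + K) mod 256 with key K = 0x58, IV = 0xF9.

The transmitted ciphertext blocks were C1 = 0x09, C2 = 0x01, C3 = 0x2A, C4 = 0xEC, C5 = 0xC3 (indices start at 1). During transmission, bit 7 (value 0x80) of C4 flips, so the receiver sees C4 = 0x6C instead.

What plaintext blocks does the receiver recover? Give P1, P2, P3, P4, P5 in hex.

P1 = 0x58, P2 = 0x60, P3 = 0x73, P4 = 0xEE, P5 = 0x07

CFB decryption: P_i = C_i ⊕ E(K, C_{i−1}), with C_{0} = IV.
Only C4 changed, to 0x6C. In CFB, a change in C_i flips the same bit in P_i and garbles P_{i+1}. Decrypting the received ciphertext:
P1: E(K, 0xF9) = 0x51; 0x09 ⊕ 0x51 = 0x58.
P2: E(K, 0x09) = 0x61; 0x01 ⊕ 0x61 = 0x60.
P3: E(K, 0x01) = 0x59; 0x2A ⊕ 0x59 = 0x73.
P4: E(K, 0x2A) = 0x82; 0x6C ⊕ 0x82 = 0xEE.
P5: E(K, 0x6C) = 0xC4; 0xC3 ⊕ 0xC4 = 0x07.
Blocks that differ from the original plaintext: P4, P5.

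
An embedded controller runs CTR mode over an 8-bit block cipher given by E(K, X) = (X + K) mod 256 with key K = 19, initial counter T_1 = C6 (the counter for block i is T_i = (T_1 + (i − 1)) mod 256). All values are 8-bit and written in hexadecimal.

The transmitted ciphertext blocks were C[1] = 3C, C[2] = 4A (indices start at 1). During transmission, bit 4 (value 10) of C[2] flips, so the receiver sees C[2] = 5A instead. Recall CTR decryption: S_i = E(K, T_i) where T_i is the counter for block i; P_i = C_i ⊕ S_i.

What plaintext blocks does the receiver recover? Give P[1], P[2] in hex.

Only C[2] changed, to 5A. In CTR, a change in C_i flips the same bit in P_i only; the keystream is unaffected. Decrypting the received ciphertext:
P[1]: T = C6, S = E(K, T) = DF; 3C ⊕ DF = E3.
P[2]: T = C7, S = E(K, T) = E0; 5A ⊕ E0 = BA.
Blocks that differ from the original plaintext: P[2].

P[1] = E3, P[2] = BA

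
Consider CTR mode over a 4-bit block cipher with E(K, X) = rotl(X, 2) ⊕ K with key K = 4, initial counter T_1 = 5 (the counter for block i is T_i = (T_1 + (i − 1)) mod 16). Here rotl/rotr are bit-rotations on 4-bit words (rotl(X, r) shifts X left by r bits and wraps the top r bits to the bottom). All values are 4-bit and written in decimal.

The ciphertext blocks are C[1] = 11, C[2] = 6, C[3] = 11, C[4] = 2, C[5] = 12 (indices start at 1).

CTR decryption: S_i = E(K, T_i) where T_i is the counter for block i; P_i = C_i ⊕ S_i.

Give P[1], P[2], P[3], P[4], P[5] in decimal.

P[1] = 10, P[2] = 11, P[3] = 2, P[4] = 4, P[5] = 14

P[1]: T = 5, S = E(K, T) = 1; 11 ⊕ 1 = 10.
P[2]: T = 6, S = E(K, T) = 13; 6 ⊕ 13 = 11.
P[3]: T = 7, S = E(K, T) = 9; 11 ⊕ 9 = 2.
P[4]: T = 8, S = E(K, T) = 6; 2 ⊕ 6 = 4.
P[5]: T = 9, S = E(K, T) = 2; 12 ⊕ 2 = 14.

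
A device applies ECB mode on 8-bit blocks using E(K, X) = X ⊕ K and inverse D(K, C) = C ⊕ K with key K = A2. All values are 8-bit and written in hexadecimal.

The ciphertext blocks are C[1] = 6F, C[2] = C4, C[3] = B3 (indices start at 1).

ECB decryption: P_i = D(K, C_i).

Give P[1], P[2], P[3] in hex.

P[1] = CD, P[2] = 66, P[3] = 11

P[1]: D(K, 6F) = CD.
P[2]: D(K, C4) = 66.
P[3]: D(K, B3) = 11.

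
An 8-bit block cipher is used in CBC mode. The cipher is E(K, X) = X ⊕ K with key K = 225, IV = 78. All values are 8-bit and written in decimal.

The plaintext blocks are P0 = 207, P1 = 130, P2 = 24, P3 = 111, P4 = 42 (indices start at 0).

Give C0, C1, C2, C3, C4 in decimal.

C0 = 96, C1 = 3, C2 = 250, C3 = 116, C4 = 191

CBC encryption: C_i = E(K, P_i ⊕ C_{i−1}), with C_{−1} = IV.
C0: P0 ⊕ 78 = 129; E(K, 129) = 96.
C1: P1 ⊕ 96 = 226; E(K, 226) = 3.
C2: P2 ⊕ 3 = 27; E(K, 27) = 250.
C3: P3 ⊕ 250 = 149; E(K, 149) = 116.
C4: P4 ⊕ 116 = 94; E(K, 94) = 191.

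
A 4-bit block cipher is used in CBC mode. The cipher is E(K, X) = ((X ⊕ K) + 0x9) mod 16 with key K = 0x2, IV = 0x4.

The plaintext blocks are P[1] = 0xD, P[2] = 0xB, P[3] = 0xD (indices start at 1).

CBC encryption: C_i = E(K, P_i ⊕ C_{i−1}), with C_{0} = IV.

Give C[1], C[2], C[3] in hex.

C[1]: P[1] ⊕ 0x4 = 0x9; E(K, 0x9) = 0x4.
C[2]: P[2] ⊕ 0x4 = 0xF; E(K, 0xF) = 0x6.
C[3]: P[3] ⊕ 0x6 = 0xB; E(K, 0xB) = 0x2.

C[1] = 0x4, C[2] = 0x6, C[3] = 0x2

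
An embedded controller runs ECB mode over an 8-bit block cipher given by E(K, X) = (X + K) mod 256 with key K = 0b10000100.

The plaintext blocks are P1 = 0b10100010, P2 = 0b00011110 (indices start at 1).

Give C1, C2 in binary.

ECB encryption: C_i = E(K, P_i).
C1: E(K, 0b10100010) = 0b00100110.
C2: E(K, 0b00011110) = 0b10100010.

C1 = 0b00100110, C2 = 0b10100010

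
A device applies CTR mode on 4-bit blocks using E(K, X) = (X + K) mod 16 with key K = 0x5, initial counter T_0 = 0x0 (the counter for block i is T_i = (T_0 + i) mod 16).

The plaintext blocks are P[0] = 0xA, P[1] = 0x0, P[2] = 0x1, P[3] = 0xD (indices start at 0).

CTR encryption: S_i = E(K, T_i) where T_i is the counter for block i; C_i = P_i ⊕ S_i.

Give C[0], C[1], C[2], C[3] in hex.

C[0] = 0xF, C[1] = 0x6, C[2] = 0x6, C[3] = 0x5

C[0]: T = 0x0, S = E(K, T) = 0x5; 0xA ⊕ 0x5 = 0xF.
C[1]: T = 0x1, S = E(K, T) = 0x6; 0x0 ⊕ 0x6 = 0x6.
C[2]: T = 0x2, S = E(K, T) = 0x7; 0x1 ⊕ 0x7 = 0x6.
C[3]: T = 0x3, S = E(K, T) = 0x8; 0xD ⊕ 0x8 = 0x5.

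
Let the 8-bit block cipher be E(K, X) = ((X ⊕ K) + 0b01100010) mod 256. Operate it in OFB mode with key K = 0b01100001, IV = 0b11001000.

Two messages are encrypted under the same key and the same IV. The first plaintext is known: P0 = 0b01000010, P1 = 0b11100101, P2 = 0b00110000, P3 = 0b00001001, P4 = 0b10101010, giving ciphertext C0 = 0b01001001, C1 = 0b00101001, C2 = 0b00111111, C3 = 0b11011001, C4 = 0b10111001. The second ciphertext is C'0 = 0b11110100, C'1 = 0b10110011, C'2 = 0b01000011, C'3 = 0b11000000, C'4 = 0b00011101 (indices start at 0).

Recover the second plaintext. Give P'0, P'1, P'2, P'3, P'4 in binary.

In OFB with a reused IV, both messages share the same keystream S_i, so C_i ⊕ C'_i = P_i ⊕ P'_i and thus P'_i = P_i ⊕ C_i ⊕ C'_i.
P'0: 0b01000010 ⊕ 0b01001001 ⊕ 0b11110100 = 0b11111111.
P'1: 0b11100101 ⊕ 0b00101001 ⊕ 0b10110011 = 0b01111111.
P'2: 0b00110000 ⊕ 0b00111111 ⊕ 0b01000011 = 0b01001100.
P'3: 0b00001001 ⊕ 0b11011001 ⊕ 0b11000000 = 0b00010000.
P'4: 0b10101010 ⊕ 0b10111001 ⊕ 0b00011101 = 0b00001110.

P'0 = 0b11111111, P'1 = 0b01111111, P'2 = 0b01001100, P'3 = 0b00010000, P'4 = 0b00001110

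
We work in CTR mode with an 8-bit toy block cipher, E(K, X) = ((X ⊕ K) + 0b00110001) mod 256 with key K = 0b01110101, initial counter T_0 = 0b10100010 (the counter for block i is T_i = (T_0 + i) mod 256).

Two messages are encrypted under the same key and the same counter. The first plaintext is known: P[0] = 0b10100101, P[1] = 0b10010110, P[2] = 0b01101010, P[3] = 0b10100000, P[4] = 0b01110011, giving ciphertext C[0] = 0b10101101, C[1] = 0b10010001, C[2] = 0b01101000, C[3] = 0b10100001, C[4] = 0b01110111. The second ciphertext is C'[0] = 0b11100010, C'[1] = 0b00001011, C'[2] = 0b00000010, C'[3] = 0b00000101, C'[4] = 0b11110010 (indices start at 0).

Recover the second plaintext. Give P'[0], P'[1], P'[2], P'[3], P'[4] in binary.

P'[0] = 0b11101010, P'[1] = 0b00001100, P'[2] = 0b00000000, P'[3] = 0b00000100, P'[4] = 0b11110110

In CTR with a reused counter, both messages share the same keystream S_i, so C_i ⊕ C'_i = P_i ⊕ P'_i and thus P'_i = P_i ⊕ C_i ⊕ C'_i.
P'[0]: 0b10100101 ⊕ 0b10101101 ⊕ 0b11100010 = 0b11101010.
P'[1]: 0b10010110 ⊕ 0b10010001 ⊕ 0b00001011 = 0b00001100.
P'[2]: 0b01101010 ⊕ 0b01101000 ⊕ 0b00000010 = 0b00000000.
P'[3]: 0b10100000 ⊕ 0b10100001 ⊕ 0b00000101 = 0b00000100.
P'[4]: 0b01110011 ⊕ 0b01110111 ⊕ 0b11110010 = 0b11110110.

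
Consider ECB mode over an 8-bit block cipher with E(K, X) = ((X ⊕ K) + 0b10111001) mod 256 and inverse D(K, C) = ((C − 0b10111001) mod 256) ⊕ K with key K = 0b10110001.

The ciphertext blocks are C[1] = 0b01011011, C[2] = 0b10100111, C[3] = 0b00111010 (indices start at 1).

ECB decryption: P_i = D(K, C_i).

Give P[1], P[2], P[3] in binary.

P[1] = 0b00010011, P[2] = 0b01011111, P[3] = 0b00110000

P[1]: D(K, 0b01011011) = 0b00010011.
P[2]: D(K, 0b10100111) = 0b01011111.
P[3]: D(K, 0b00111010) = 0b00110000.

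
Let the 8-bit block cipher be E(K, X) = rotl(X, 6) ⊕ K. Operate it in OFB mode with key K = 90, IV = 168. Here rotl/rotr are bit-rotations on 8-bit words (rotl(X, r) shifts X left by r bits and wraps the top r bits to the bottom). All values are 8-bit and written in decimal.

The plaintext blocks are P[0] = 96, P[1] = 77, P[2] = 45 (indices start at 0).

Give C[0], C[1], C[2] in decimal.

C[0] = 16, C[1] = 11, C[2] = 230

OFB encryption: S_i = E(K, S_{i−1}) with S_{−1} = IV; C_i = P_i ⊕ S_i.
C[0]: S = E(K, 168) = 112; 96 ⊕ 112 = 16.
C[1]: S = E(K, 112) = 70; 77 ⊕ 70 = 11.
C[2]: S = E(K, 70) = 203; 45 ⊕ 203 = 230.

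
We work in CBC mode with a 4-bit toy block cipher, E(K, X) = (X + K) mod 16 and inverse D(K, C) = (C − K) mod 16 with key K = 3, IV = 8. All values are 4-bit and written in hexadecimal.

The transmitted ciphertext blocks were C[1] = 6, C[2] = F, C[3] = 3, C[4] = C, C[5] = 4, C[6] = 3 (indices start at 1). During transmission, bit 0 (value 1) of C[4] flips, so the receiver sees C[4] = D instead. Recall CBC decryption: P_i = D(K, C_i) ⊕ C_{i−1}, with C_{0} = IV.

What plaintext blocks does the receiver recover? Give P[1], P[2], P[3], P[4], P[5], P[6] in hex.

P[1] = B, P[2] = A, P[3] = F, P[4] = 9, P[5] = C, P[6] = 4

Only C[4] changed, to D. In CBC, a change in C_i garbles P_i and flips the same bit in P_{i+1}. Decrypting the received ciphertext:
P[1]: D(K, 6) = 3; 3 ⊕ 8 = B.
P[2]: D(K, F) = C; C ⊕ 6 = A.
P[3]: D(K, 3) = 0; 0 ⊕ F = F.
P[4]: D(K, D) = A; A ⊕ 3 = 9.
P[5]: D(K, 4) = 1; 1 ⊕ D = C.
P[6]: D(K, 3) = 0; 0 ⊕ 4 = 4.
Blocks that differ from the original plaintext: P[4], P[5].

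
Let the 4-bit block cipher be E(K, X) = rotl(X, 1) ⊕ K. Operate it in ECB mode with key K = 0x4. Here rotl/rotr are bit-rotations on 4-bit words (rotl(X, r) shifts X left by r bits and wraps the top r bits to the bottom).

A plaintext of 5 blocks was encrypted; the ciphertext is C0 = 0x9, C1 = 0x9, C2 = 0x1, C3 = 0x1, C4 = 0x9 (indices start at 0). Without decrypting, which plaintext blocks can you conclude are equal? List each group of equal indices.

ECB encrypts each block independently with the same key, so equal ciphertext blocks imply equal plaintext blocks.
C0 = C1 = C4 = 0x9, so P0 = P1 = P4.
C2 = C3 = 0x1, so P2 = P3.

P0 = P1 = P4; P2 = P3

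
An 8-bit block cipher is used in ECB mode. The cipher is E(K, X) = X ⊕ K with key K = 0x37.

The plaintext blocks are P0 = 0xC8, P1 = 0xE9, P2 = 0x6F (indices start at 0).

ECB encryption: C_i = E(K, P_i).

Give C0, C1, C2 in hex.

C0 = 0xFF, C1 = 0xDE, C2 = 0x58

C0: E(K, 0xC8) = 0xFF.
C1: E(K, 0xE9) = 0xDE.
C2: E(K, 0x6F) = 0x58.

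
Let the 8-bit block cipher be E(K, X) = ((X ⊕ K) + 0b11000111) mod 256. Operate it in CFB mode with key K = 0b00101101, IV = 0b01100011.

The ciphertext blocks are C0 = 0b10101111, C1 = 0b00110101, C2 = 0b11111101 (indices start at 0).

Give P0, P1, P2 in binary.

P0 = 0b10111010, P1 = 0b01111100, P2 = 0b00100010

CFB decryption: P_i = C_i ⊕ E(K, C_{i−1}), with C_{−1} = IV.
P0: E(K, 0b01100011) = 0b00010101; 0b10101111 ⊕ 0b00010101 = 0b10111010.
P1: E(K, 0b10101111) = 0b01001001; 0b00110101 ⊕ 0b01001001 = 0b01111100.
P2: E(K, 0b00110101) = 0b11011111; 0b11111101 ⊕ 0b11011111 = 0b00100010.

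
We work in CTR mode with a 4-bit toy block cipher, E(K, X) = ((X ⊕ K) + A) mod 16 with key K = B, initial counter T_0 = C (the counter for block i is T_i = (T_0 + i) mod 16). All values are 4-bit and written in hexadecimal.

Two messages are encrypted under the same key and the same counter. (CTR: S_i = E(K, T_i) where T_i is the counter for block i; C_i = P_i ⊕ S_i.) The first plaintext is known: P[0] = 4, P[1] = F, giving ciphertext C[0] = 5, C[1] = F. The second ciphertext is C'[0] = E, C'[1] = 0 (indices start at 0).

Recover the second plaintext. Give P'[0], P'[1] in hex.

In CTR with a reused counter, both messages share the same keystream S_i, so C_i ⊕ C'_i = P_i ⊕ P'_i and thus P'_i = P_i ⊕ C_i ⊕ C'_i.
P'[0]: 4 ⊕ 5 ⊕ E = F.
P'[1]: F ⊕ F ⊕ 0 = 0.

P'[0] = F, P'[1] = 0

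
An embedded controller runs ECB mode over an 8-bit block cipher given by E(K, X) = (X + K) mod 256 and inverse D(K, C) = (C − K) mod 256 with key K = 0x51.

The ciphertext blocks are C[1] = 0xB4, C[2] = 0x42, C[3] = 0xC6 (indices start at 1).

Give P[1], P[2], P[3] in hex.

P[1] = 0x63, P[2] = 0xF1, P[3] = 0x75

ECB decryption: P_i = D(K, C_i).
P[1]: D(K, 0xB4) = 0x63.
P[2]: D(K, 0x42) = 0xF1.
P[3]: D(K, 0xC6) = 0x75.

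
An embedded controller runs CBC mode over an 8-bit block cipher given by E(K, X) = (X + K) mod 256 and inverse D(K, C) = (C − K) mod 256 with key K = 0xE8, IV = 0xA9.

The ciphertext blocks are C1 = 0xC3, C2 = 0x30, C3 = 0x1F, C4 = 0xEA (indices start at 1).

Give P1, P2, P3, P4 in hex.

CBC decryption: P_i = D(K, C_i) ⊕ C_{i−1}, with C_{0} = IV.
P1: D(K, 0xC3) = 0xDB; 0xDB ⊕ 0xA9 = 0x72.
P2: D(K, 0x30) = 0x48; 0x48 ⊕ 0xC3 = 0x8B.
P3: D(K, 0x1F) = 0x37; 0x37 ⊕ 0x30 = 0x07.
P4: D(K, 0xEA) = 0x02; 0x02 ⊕ 0x1F = 0x1D.

P1 = 0x72, P2 = 0x8B, P3 = 0x07, P4 = 0x1D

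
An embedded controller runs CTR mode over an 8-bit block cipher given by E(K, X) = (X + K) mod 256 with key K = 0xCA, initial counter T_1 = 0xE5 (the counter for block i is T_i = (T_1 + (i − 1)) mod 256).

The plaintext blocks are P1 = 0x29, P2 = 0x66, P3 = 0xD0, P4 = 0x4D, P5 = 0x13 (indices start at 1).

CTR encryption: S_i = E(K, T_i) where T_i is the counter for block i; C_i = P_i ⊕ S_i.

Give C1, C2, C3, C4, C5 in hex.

C1: T = 0xE5, S = E(K, T) = 0xAF; 0x29 ⊕ 0xAF = 0x86.
C2: T = 0xE6, S = E(K, T) = 0xB0; 0x66 ⊕ 0xB0 = 0xD6.
C3: T = 0xE7, S = E(K, T) = 0xB1; 0xD0 ⊕ 0xB1 = 0x61.
C4: T = 0xE8, S = E(K, T) = 0xB2; 0x4D ⊕ 0xB2 = 0xFF.
C5: T = 0xE9, S = E(K, T) = 0xB3; 0x13 ⊕ 0xB3 = 0xA0.

C1 = 0x86, C2 = 0xD6, C3 = 0x61, C4 = 0xFF, C5 = 0xA0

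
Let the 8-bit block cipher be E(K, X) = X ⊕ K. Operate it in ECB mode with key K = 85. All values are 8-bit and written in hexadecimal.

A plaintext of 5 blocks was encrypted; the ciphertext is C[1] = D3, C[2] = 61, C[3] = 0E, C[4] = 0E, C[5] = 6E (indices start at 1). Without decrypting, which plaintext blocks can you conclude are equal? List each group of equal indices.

ECB encrypts each block independently with the same key, so equal ciphertext blocks imply equal plaintext blocks.
C[3] = C[4] = 0E, so P[3] = P[4].

P[3] = P[4]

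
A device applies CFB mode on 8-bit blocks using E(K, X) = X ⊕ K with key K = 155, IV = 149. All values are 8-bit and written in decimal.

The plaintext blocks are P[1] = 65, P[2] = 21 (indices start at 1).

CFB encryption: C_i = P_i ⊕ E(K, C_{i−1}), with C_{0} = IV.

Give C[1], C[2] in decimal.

C[1]: E(K, 149) = 14; 65 ⊕ 14 = 79.
C[2]: E(K, 79) = 212; 21 ⊕ 212 = 193.

C[1] = 79, C[2] = 193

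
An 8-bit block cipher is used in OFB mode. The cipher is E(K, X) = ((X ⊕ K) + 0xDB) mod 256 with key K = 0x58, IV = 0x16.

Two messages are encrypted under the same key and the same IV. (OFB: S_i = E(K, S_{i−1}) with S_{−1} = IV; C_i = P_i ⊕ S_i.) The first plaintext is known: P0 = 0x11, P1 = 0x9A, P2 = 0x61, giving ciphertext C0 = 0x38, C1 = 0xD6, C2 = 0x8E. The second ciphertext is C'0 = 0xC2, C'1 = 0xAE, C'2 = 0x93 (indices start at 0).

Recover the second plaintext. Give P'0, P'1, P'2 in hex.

P'0 = 0xEB, P'1 = 0xE2, P'2 = 0x7C

In OFB with a reused IV, both messages share the same keystream S_i, so C_i ⊕ C'_i = P_i ⊕ P'_i and thus P'_i = P_i ⊕ C_i ⊕ C'_i.
P'0: 0x11 ⊕ 0x38 ⊕ 0xC2 = 0xEB.
P'1: 0x9A ⊕ 0xD6 ⊕ 0xAE = 0xE2.
P'2: 0x61 ⊕ 0x8E ⊕ 0x93 = 0x7C.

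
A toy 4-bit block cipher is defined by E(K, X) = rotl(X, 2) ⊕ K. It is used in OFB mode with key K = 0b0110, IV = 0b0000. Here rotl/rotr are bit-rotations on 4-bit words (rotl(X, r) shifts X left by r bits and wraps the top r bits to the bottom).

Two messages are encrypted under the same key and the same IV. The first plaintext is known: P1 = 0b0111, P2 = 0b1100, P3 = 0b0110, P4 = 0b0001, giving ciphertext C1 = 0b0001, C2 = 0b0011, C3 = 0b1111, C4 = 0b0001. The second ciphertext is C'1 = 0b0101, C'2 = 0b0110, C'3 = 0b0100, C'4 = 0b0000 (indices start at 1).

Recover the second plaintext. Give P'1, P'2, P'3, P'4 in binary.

In OFB with a reused IV, both messages share the same keystream S_i, so C_i ⊕ C'_i = P_i ⊕ P'_i and thus P'_i = P_i ⊕ C_i ⊕ C'_i.
P'1: 0b0111 ⊕ 0b0001 ⊕ 0b0101 = 0b0011.
P'2: 0b1100 ⊕ 0b0011 ⊕ 0b0110 = 0b1001.
P'3: 0b0110 ⊕ 0b1111 ⊕ 0b0100 = 0b1101.
P'4: 0b0001 ⊕ 0b0001 ⊕ 0b0000 = 0b0000.

P'1 = 0b0011, P'2 = 0b1001, P'3 = 0b1101, P'4 = 0b0000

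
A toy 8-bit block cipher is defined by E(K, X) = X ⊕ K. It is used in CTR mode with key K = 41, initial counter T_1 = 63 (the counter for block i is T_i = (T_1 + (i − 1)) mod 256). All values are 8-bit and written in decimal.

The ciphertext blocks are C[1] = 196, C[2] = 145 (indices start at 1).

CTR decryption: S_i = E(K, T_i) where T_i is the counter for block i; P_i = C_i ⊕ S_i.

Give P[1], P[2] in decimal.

P[1] = 210, P[2] = 248

P[1]: T = 63, S = E(K, T) = 22; 196 ⊕ 22 = 210.
P[2]: T = 64, S = E(K, T) = 105; 145 ⊕ 105 = 248.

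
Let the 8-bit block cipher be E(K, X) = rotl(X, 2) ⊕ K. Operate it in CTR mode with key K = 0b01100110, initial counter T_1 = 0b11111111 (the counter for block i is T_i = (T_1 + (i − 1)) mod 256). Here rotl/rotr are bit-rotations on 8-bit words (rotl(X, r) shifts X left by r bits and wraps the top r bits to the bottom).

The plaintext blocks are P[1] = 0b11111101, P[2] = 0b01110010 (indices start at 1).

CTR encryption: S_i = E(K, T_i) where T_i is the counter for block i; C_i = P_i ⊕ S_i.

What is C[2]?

C[1]: T = 0b11111111, S = E(K, T) = 0b10011001; 0b11111101 ⊕ 0b10011001 = 0b01100100.
C[2]: T = 0b00000000, S = E(K, T) = 0b01100110; 0b01110010 ⊕ 0b01100110 = 0b00010100.

C[2] = 0b00010100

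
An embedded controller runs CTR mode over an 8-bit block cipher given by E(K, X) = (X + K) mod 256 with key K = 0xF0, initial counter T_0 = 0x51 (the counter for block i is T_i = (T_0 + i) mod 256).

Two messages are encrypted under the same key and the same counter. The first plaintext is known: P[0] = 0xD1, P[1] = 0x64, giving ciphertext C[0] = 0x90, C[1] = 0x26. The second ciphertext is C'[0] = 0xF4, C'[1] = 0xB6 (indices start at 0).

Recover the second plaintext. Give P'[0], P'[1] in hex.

In CTR with a reused counter, both messages share the same keystream S_i, so C_i ⊕ C'_i = P_i ⊕ P'_i and thus P'_i = P_i ⊕ C_i ⊕ C'_i.
P'[0]: 0xD1 ⊕ 0x90 ⊕ 0xF4 = 0xB5.
P'[1]: 0x64 ⊕ 0x26 ⊕ 0xB6 = 0xF4.

P'[0] = 0xB5, P'[1] = 0xF4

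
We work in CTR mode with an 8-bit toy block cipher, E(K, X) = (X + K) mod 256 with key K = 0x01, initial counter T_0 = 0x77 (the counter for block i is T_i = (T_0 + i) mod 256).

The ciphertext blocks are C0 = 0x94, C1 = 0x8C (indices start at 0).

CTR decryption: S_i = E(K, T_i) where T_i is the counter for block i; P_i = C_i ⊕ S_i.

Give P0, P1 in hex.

P0 = 0xEC, P1 = 0xF5

P0: T = 0x77, S = E(K, T) = 0x78; 0x94 ⊕ 0x78 = 0xEC.
P1: T = 0x78, S = E(K, T) = 0x79; 0x8C ⊕ 0x79 = 0xF5.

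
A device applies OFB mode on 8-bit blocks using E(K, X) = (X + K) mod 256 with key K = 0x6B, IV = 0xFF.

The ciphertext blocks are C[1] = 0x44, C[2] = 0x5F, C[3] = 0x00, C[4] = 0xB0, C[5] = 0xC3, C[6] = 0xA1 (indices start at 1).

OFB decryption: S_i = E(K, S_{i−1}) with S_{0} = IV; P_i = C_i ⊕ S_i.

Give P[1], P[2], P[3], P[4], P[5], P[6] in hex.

P[1] = 0x2E, P[2] = 0x8A, P[3] = 0x40, P[4] = 0x1B, P[5] = 0xD5, P[6] = 0x20

P[1]: S = E(K, 0xFF) = 0x6A; 0x44 ⊕ 0x6A = 0x2E.
P[2]: S = E(K, 0x6A) = 0xD5; 0x5F ⊕ 0xD5 = 0x8A.
P[3]: S = E(K, 0xD5) = 0x40; 0x00 ⊕ 0x40 = 0x40.
P[4]: S = E(K, 0x40) = 0xAB; 0xB0 ⊕ 0xAB = 0x1B.
P[5]: S = E(K, 0xAB) = 0x16; 0xC3 ⊕ 0x16 = 0xD5.
P[6]: S = E(K, 0x16) = 0x81; 0xA1 ⊕ 0x81 = 0x20.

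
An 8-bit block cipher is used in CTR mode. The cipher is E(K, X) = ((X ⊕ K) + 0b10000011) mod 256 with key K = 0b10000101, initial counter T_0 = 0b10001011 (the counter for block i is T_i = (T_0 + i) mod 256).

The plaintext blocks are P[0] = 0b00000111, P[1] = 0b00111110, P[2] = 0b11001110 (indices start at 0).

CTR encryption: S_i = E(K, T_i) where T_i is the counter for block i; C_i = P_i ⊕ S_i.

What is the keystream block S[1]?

C[0]: T = 0b10001011, S = E(K, T) = 0b10010001; 0b00000111 ⊕ 0b10010001 = 0b10010110.
C[1]: T = 0b10001100, S = E(K, T) = 0b10001100; 0b00111110 ⊕ 0b10001100 = 0b10110010.
So S[1] = 0b10001100.

0b10001100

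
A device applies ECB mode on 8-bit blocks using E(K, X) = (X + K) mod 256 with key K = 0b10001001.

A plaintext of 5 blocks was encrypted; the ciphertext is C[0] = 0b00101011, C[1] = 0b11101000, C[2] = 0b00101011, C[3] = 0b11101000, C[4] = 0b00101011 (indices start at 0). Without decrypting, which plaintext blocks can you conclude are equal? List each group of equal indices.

ECB encrypts each block independently with the same key, so equal ciphertext blocks imply equal plaintext blocks.
C[0] = C[2] = C[4] = 0b00101011, so P[0] = P[2] = P[4].
C[1] = C[3] = 0b11101000, so P[1] = P[3].

P[0] = P[2] = P[4]; P[1] = P[3]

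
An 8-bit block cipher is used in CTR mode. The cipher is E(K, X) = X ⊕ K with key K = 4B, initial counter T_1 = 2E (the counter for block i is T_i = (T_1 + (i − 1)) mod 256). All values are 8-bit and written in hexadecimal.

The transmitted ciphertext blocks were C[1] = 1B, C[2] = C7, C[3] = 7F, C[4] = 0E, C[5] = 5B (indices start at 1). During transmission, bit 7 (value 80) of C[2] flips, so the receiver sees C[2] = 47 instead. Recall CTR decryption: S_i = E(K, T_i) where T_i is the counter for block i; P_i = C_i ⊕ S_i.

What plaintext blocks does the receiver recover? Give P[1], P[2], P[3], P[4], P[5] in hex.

Only C[2] changed, to 47. In CTR, a change in C_i flips the same bit in P_i only; the keystream is unaffected. Decrypting the received ciphertext:
P[1]: T = 2E, S = E(K, T) = 65; 1B ⊕ 65 = 7E.
P[2]: T = 2F, S = E(K, T) = 64; 47 ⊕ 64 = 23.
P[3]: T = 30, S = E(K, T) = 7B; 7F ⊕ 7B = 04.
P[4]: T = 31, S = E(K, T) = 7A; 0E ⊕ 7A = 74.
P[5]: T = 32, S = E(K, T) = 79; 5B ⊕ 79 = 22.
Blocks that differ from the original plaintext: P[2].

P[1] = 7E, P[2] = 23, P[3] = 04, P[4] = 74, P[5] = 22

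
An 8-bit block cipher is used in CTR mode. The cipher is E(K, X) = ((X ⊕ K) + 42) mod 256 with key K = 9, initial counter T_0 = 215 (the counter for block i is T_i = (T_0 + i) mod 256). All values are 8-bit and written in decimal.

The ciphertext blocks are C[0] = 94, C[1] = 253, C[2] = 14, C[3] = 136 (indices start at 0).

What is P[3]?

P[3] = 117

CTR decryption: S_i = E(K, T_i) where T_i is the counter for block i; P_i = C_i ⊕ S_i.
P[3]: T = 218, S = E(K, T) = 253; 136 ⊕ 253 = 117.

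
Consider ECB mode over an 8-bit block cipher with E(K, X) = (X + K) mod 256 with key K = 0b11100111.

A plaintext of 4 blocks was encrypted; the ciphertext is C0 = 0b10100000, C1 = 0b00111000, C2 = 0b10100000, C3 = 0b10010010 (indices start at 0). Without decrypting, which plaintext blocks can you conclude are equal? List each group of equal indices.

ECB encrypts each block independently with the same key, so equal ciphertext blocks imply equal plaintext blocks.
C0 = C2 = 0b10100000, so P0 = P2.

P0 = P2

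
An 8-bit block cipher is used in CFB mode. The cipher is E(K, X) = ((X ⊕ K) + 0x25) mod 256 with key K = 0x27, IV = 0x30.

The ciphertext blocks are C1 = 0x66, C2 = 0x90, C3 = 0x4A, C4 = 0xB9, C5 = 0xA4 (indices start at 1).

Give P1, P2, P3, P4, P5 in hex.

CFB decryption: P_i = C_i ⊕ E(K, C_{i−1}), with C_{0} = IV.
P1: E(K, 0x30) = 0x3C; 0x66 ⊕ 0x3C = 0x5A.
P2: E(K, 0x66) = 0x66; 0x90 ⊕ 0x66 = 0xF6.
P3: E(K, 0x90) = 0xDC; 0x4A ⊕ 0xDC = 0x96.
P4: E(K, 0x4A) = 0x92; 0xB9 ⊕ 0x92 = 0x2B.
P5: E(K, 0xB9) = 0xC3; 0xA4 ⊕ 0xC3 = 0x67.

P1 = 0x5A, P2 = 0xF6, P3 = 0x96, P4 = 0x2B, P5 = 0x67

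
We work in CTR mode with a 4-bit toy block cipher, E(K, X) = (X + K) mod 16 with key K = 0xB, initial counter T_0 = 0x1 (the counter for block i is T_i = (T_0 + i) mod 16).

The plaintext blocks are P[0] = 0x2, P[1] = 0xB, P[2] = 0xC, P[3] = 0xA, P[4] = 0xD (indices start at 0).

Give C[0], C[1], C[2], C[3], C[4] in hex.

CTR encryption: S_i = E(K, T_i) where T_i is the counter for block i; C_i = P_i ⊕ S_i.
C[0]: T = 0x1, S = E(K, T) = 0xC; 0x2 ⊕ 0xC = 0xE.
C[1]: T = 0x2, S = E(K, T) = 0xD; 0xB ⊕ 0xD = 0x6.
C[2]: T = 0x3, S = E(K, T) = 0xE; 0xC ⊕ 0xE = 0x2.
C[3]: T = 0x4, S = E(K, T) = 0xF; 0xA ⊕ 0xF = 0x5.
C[4]: T = 0x5, S = E(K, T) = 0x0; 0xD ⊕ 0x0 = 0xD.

C[0] = 0xE, C[1] = 0x6, C[2] = 0x2, C[3] = 0x5, C[4] = 0xD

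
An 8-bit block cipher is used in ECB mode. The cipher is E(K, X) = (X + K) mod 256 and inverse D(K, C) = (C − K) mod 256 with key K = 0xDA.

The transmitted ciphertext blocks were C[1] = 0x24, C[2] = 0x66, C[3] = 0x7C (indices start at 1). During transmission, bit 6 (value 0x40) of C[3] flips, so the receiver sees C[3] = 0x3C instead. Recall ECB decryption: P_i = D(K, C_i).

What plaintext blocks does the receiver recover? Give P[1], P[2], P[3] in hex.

P[1] = 0x4A, P[2] = 0x8C, P[3] = 0x62

Only C[3] changed, to 0x3C. In ECB, a change in C_i affects only P_i. Decrypting the received ciphertext:
P[1]: D(K, 0x24) = 0x4A.
P[2]: D(K, 0x66) = 0x8C.
P[3]: D(K, 0x3C) = 0x62.
Blocks that differ from the original plaintext: P[3].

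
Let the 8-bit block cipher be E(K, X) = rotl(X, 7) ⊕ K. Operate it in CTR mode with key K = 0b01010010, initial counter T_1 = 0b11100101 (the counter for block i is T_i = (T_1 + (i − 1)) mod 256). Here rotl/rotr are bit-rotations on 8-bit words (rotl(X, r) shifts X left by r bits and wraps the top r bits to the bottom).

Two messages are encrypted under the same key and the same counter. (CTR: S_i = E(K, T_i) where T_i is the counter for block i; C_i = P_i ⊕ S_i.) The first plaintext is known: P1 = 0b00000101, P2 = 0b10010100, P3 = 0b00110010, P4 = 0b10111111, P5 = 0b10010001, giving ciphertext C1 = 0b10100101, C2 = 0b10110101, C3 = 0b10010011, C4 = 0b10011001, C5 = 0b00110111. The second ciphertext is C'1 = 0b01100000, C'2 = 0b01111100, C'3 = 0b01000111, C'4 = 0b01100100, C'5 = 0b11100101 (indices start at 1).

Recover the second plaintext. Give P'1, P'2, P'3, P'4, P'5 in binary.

P'1 = 0b11000000, P'2 = 0b01011101, P'3 = 0b11100110, P'4 = 0b01000010, P'5 = 0b01000011

In CTR with a reused counter, both messages share the same keystream S_i, so C_i ⊕ C'_i = P_i ⊕ P'_i and thus P'_i = P_i ⊕ C_i ⊕ C'_i.
P'1: 0b00000101 ⊕ 0b10100101 ⊕ 0b01100000 = 0b11000000.
P'2: 0b10010100 ⊕ 0b10110101 ⊕ 0b01111100 = 0b01011101.
P'3: 0b00110010 ⊕ 0b10010011 ⊕ 0b01000111 = 0b11100110.
P'4: 0b10111111 ⊕ 0b10011001 ⊕ 0b01100100 = 0b01000010.
P'5: 0b10010001 ⊕ 0b00110111 ⊕ 0b11100101 = 0b01000011.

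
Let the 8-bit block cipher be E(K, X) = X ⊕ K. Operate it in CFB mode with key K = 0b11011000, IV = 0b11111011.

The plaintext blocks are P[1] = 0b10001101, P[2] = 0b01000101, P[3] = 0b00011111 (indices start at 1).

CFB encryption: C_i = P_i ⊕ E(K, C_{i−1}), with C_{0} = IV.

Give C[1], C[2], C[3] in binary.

C[1]: E(K, 0b11111011) = 0b00100011; 0b10001101 ⊕ 0b00100011 = 0b10101110.
C[2]: E(K, 0b10101110) = 0b01110110; 0b01000101 ⊕ 0b01110110 = 0b00110011.
C[3]: E(K, 0b00110011) = 0b11101011; 0b00011111 ⊕ 0b11101011 = 0b11110100.

C[1] = 0b10101110, C[2] = 0b00110011, C[3] = 0b11110100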